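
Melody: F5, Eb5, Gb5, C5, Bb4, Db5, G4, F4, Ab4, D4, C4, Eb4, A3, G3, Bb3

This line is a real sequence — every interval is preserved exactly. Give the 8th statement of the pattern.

With a 3-note motive the entries are F5, C5, G4, D4, A3, each down a 4th from the previous.
Carrying on: E3 → B2 → F#2.
Statement 8 starts on F#2 and keeps the same exact contour: F#2 E2 G2.

F#2 E2 G2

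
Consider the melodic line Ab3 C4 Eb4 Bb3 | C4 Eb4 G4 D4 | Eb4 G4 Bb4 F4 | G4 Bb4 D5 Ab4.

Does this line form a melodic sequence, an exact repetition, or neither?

Each 4-note cell is the previous one transposed up a 3rd.

sequence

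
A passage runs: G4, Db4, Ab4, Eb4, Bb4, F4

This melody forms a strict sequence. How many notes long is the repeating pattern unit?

2

There are 6 notes; a 2-note unit gives 3 cells:
G4 Db4 | Ab4 Eb4 | Bb4 F4
That's a consistent up a 2nd shift per cell, and no other grouping gives one.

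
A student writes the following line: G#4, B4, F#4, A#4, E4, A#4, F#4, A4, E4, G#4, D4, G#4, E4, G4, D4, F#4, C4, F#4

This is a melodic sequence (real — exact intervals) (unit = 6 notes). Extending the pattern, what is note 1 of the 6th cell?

Bb3

With 6-note cells, note 1 of each statement runs G#4, F#4, E4.
Each moves down a 2nd. Continuing: D4 → C4 → Bb3.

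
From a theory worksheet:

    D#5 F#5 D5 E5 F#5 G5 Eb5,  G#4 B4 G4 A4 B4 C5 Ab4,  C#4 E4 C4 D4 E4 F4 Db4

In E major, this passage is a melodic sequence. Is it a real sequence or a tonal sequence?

Each cell has the same semitone pattern (3, -4, 2, 2, 1, -4) — intervals are preserved exactly.
And D5 lies outside E major, so the sequence is real rather than tonal.

real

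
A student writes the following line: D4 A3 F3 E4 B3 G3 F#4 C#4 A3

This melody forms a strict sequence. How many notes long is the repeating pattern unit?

9 notes total. Splitting into 3 groups of 3:
D4 A3 F3 | E4 B3 G3 | F#4 C#4 A3
Each cell is the previous one up a 2nd — so the unit is 3 notes.

3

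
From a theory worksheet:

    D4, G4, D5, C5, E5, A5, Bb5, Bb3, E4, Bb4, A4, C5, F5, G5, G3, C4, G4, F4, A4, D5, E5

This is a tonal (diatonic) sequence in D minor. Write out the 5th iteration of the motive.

Unit = 7 notes; the statements start on D4, Bb3, G3, moving down a 3rd each time.
Extending down a 3rd: E3 → C3.
From C3 the diatonic shape gives C3 F3 C4 Bb3 D4 G4 A4.

C3 F3 C4 Bb3 D4 G4 A4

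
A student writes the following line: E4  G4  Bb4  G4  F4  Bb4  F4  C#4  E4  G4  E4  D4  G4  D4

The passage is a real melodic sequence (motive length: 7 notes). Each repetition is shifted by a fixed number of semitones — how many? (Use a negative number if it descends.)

Taking 7-note groups, the heads are E4, C#4: the pattern moves down a 3rd.
E4→C#4 is 61 − 64 = -3 semitones.

-3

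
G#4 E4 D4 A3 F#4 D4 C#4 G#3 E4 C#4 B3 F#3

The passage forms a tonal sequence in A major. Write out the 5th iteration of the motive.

The 4-note cells begin on G#4, F#4, E4 — each down a 2nd from the last.
Carrying on: D4 → C#4.
From C#4 the diatonic shape gives C#4 A3 G#3 D3.

C#4 A3 G#3 D3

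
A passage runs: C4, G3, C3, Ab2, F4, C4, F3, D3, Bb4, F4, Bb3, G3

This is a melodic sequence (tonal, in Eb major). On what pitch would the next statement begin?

Eb5

The 4-note cells begin on C4, F4, Bb4 — each up a 4th from the last.
The next head, up a 4th from Bb4, is Eb5.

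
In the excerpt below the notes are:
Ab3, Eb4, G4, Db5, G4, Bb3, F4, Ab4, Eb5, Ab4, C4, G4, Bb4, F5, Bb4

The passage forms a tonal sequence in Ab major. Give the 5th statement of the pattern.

With a 5-note motive the entries are Ab3, Bb3, C4, each up a 2nd from the previous.
Continuing the starts: Db4 → Eb4.
Statement 5 starts on Eb4 and keeps the same diatonic contour: Eb4 Bb4 Db5 Ab5 Db5.

Eb4 Bb4 Db5 Ab5 Db5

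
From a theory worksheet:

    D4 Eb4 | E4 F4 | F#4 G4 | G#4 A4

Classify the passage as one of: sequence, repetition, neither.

Each 2-note cell is the previous one transposed up a 2nd.

sequence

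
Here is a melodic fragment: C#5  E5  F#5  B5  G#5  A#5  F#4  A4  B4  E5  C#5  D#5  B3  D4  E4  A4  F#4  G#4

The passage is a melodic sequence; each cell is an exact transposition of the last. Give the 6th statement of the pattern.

D2 F2 G2 C3 A2 B2

Unit = 6 notes; the statements start on C#5, F#4, B3, moving down a 5th each time.
Extending down a 5th: E3 → A2 → D2.
So cell 6 is D2 F2 G2 C3 A2 B2.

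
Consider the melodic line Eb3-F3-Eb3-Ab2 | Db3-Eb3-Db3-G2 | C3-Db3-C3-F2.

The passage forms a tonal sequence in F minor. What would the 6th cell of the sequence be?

G2 Ab2 G2 C2

Unit = 4 notes; the statements start on Eb3, Db3, C3, moving down a 2nd each time.
Continuing the starts: Bb2 → Ab2 → G2.
From G2 the diatonic shape gives G2 Ab2 G2 C2.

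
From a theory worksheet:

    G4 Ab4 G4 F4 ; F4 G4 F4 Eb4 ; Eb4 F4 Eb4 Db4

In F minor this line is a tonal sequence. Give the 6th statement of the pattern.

Taking 4-note groups, the heads are G4, F4, Eb4: the pattern moves down a 2nd.
Extending down a 2nd: Db4 → C4 → Bb3.
From Bb3 the diatonic shape gives Bb3 C4 Bb3 Ab3.

Bb3 C4 Bb3 Ab3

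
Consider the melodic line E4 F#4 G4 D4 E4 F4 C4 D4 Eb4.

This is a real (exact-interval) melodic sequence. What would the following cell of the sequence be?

Bb3 C4 Db4

The 3-note cells begin on E4, D4, C4 — each down a 2nd from the last.
From Bb3 the exact shape gives Bb3 C4 Db4.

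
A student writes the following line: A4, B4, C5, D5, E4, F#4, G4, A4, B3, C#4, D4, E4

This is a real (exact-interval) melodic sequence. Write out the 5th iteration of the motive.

With a 4-note motive the entries are A4, E4, B3, each down a 4th from the previous.
Continuing the starts: F#3 → C#3.
From C#3 the exact shape gives C#3 D#3 E3 F#3.

C#3 D#3 E3 F#3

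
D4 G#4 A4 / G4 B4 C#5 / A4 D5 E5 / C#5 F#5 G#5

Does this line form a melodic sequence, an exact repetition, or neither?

neither

Note 1 of cell 2 is G4; if this were a sequence it would be F#4. No unit length gives a consistent transposition pattern.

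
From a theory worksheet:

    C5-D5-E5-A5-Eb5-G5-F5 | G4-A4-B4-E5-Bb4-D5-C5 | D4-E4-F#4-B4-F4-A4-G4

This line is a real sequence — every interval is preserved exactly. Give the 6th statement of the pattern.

Taking 7-note groups, the heads are C5, G4, D4: the pattern moves down a 4th.
Carrying on: A3 → E3 → B2.
So cell 6 is B2 C#3 D#3 G#3 D3 F#3 E3.

B2 C#3 D#3 G#3 D3 F#3 E3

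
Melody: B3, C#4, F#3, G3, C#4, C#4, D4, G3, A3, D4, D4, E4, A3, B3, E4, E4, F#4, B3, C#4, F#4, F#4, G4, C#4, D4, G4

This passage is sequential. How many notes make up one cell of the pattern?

5

Try groups of 5 (5 cells in 25 notes):
B3 C#4 F#3 G3 C#4 | C#4 D4 G3 A3 D4 | D4 E4 A3 B3 E4 | E4 F#4 B3 C#4 F#4 | F#4 G4 C#4 D4 G4
Every group is a transposition up a 2nd of the one before; no shorter unit works.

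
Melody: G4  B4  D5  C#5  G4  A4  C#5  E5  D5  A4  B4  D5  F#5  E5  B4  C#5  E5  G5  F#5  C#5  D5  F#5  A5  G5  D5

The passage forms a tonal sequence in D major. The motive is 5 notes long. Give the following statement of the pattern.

Taking 5-note groups, the heads are G4, A4, B4, C#5, D5: the pattern moves up a 2nd.
So cell 6 is E5 G5 B5 A5 E5.

E5 G5 B5 A5 E5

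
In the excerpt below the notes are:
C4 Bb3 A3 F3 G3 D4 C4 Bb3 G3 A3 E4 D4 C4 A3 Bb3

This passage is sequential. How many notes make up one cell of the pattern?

15 notes total. Splitting into 3 groups of 5:
C4 Bb3 A3 F3 G3 | D4 C4 Bb3 G3 A3 | E4 D4 C4 A3 Bb3
Every group is a transposition up a 2nd of the one before; no shorter unit works.

5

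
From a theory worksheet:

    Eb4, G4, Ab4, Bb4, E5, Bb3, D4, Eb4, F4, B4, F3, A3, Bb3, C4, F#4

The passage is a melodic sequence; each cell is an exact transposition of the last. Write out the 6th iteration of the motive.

D2 F#2 G2 A2 D#3

The 5-note cells begin on Eb4, Bb3, F3 — each down a 4th from the last.
Extending down a 4th: C3 → G2 → D2.
From D2 the exact shape gives D2 F#2 G2 A2 D#3.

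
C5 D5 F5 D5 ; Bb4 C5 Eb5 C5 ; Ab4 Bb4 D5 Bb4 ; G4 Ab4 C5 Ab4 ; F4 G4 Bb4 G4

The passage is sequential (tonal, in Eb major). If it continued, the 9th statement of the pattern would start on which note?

Unit = 4 notes; the statements start on C5, Bb4, Ab4, G4, F4, moving down a 2nd each time.
Extending the heads down a 2nd: Eb4 → D4 → C4 → Bb3.

Bb3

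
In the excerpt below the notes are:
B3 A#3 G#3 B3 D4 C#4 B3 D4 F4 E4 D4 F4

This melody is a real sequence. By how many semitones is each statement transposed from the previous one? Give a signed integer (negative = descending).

3

Taking 4-note groups, the heads are B3, D4, F4: the pattern moves up a 3rd.
Counting half-steps from B3 to D4: 3.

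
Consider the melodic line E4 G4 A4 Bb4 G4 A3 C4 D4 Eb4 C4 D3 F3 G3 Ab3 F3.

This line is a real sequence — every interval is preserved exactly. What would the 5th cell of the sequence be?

C2 Eb2 F2 Gb2 Eb2

Unit = 5 notes; the statements start on E4, A3, D3, moving down a 5th each time.
Carrying on: G2 → C2.
From C2 the exact shape gives C2 Eb2 F2 Gb2 Eb2.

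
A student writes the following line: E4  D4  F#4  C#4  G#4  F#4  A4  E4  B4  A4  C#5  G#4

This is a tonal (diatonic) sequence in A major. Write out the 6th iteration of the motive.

The 4-note cells begin on E4, G#4, B4 — each up a 3rd from the last.
Continuing the starts: D5 → F#5 → A5.
From A5 the diatonic shape gives A5 G#5 B5 F#5.

A5 G#5 B5 F#5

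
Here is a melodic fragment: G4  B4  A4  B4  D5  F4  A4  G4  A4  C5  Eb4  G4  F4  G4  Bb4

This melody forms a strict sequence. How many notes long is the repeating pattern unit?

Try groups of 5 (3 cells in 15 notes):
G4 B4 A4 B4 D5 | F4 A4 G4 A4 C5 | Eb4 G4 F4 G4 Bb4
That's a consistent down a 2nd shift per cell, and no other grouping gives one.

5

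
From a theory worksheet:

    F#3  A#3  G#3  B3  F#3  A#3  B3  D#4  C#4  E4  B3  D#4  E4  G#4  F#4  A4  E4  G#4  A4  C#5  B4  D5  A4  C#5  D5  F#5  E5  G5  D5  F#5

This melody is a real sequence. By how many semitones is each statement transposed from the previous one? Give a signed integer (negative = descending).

5

With a 6-note motive the entries are F#3, B3, E4, A4, D5, each up a 4th from the previous.
Counting half-steps from F#3 to B3: 5.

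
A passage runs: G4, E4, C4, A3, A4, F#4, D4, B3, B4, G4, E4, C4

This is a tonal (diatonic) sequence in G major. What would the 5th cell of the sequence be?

With a 4-note motive the entries are G4, A4, B4, each up a 2nd from the previous.
Continuing the starts: C5 → D5.
From D5 the diatonic shape gives D5 B4 G4 E4.

D5 B4 G4 E4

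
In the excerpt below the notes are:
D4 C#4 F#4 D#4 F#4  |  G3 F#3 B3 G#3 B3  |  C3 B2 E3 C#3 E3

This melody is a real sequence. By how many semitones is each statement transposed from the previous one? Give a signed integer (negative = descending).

-7

Unit = 5 notes; the statements start on D4, G3, C3, moving down a 5th each time.
D4 to G3 spans -7 semitones.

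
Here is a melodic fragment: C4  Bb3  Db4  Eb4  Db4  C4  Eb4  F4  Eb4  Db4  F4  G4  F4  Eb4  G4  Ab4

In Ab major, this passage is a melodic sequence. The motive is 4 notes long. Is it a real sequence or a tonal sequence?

Every note is diatonic to Ab major.
Cell 1 has -2 semitones from note 1 to 2, but cell 2 has -1 — the interval quality changes while the contour stays the same, which is the hallmark of a tonal sequence.

tonal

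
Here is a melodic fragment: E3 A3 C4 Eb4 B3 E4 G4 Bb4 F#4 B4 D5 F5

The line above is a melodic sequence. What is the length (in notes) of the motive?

There are 12 notes; a 4-note unit gives 3 cells:
E3 A3 C4 Eb4 | B3 E4 G4 Bb4 | F#4 B4 D5 F5
Every group is a transposition up a 5th of the one before; no shorter unit works.

4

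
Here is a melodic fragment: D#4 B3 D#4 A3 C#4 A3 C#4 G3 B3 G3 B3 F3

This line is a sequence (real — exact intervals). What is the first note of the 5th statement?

G3

The 4-note cells begin on D#4, C#4, B3 — each down a 2nd from the last.
Extending the heads down a 2nd: A3 → G3.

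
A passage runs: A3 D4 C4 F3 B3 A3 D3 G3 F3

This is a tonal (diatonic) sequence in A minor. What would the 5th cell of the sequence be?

Taking 3-note groups, the heads are A3, F3, D3: the pattern moves down a 3rd.
Carrying on: B2 → G2.
So cell 5 is G2 C3 B2.

G2 C3 B2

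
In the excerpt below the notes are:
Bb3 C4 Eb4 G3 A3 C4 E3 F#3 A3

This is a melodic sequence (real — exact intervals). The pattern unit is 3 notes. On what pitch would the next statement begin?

Taking 3-note groups, the heads are Bb3, G3, E3: the pattern moves down a 3rd.
The next head, down a 3rd from E3, is C#3.

C#3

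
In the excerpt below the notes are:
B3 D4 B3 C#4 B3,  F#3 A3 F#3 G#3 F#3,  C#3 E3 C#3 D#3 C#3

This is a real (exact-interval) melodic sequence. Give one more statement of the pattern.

Unit = 5 notes; the statements start on B3, F#3, C#3, moving down a 4th each time.
From G#2 the exact shape gives G#2 B2 G#2 A#2 G#2.

G#2 B2 G#2 A#2 G#2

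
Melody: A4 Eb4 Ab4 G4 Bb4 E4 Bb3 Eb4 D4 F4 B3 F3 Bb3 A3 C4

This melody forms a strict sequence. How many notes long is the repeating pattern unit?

5

15 notes total. Splitting into 3 groups of 5:
A4 Eb4 Ab4 G4 Bb4 | E4 Bb3 Eb4 D4 F4 | B3 F3 Bb3 A3 C4
Every group is a transposition down a 4th of the one before; no shorter unit works.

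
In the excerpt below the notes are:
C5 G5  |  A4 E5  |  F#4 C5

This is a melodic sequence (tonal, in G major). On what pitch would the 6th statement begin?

Taking 2-note groups, the heads are C5, A4, F#4: the pattern moves down a 3rd.
Continuing: D4 → B3 → G3. Statement 6 starts on G3.

G3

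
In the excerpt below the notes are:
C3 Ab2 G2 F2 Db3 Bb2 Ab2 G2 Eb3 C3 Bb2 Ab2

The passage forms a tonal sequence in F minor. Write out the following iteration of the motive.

F3 Db3 C3 Bb2

Unit = 4 notes; the statements start on C3, Db3, Eb3, moving up a 2nd each time.
From F3 the diatonic shape gives F3 Db3 C3 Bb2.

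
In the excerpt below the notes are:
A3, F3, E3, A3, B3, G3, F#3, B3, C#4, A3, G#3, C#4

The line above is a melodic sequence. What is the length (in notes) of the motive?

4

12 notes total. Splitting into 3 groups of 4:
A3 F3 E3 A3 | B3 G3 F#3 B3 | C#4 A3 G#3 C#4
That's a consistent up a 2nd shift per cell, and no other grouping gives one.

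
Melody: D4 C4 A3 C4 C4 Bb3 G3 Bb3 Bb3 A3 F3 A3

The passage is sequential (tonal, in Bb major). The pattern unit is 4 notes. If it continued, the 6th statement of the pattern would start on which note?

Taking 4-note groups, the heads are D4, C4, Bb3: the pattern moves down a 2nd.
Extending the heads down a 2nd: A3 → G3 → F3.

F3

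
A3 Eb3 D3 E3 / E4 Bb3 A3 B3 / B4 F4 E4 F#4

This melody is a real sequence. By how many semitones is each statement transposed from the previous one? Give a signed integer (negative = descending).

With a 4-note motive the entries are A3, E4, B4, each up a 5th from the previous.
A3→E4 is 64 − 57 = 7 semitones.

7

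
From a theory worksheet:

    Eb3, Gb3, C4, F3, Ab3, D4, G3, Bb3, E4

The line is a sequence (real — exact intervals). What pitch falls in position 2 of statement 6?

Grouping in 3s, the 2nd note of each cell is Gb3, Ab3, Bb3.
Carrying that up a 2nd forward: C4 → D4 → E4.

E4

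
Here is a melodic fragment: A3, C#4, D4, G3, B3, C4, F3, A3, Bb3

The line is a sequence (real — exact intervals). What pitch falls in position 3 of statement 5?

The unit is 3 notes. Position-3 pitches of the 3 shown cells: D4, C4, Bb3.
Each moves down a 2nd. Continuing: Ab3 → Gb3.

Gb3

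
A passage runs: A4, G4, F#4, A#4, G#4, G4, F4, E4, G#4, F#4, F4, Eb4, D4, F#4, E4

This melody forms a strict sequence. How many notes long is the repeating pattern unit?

5

Try groups of 5 (3 cells in 15 notes):
A4 G4 F#4 A#4 G#4 | G4 F4 E4 G#4 F#4 | F4 Eb4 D4 F#4 E4
That's a consistent down a 2nd shift per cell, and no other grouping gives one.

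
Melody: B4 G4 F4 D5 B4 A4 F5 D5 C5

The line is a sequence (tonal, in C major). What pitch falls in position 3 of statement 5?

With 3-note cells, note 3 of each statement runs F4, A4, C5.
Each moves up a 3rd. Continuing: E5 → G5.

G5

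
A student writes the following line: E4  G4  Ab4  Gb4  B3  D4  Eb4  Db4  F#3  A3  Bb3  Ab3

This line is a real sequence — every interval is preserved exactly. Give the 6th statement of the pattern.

The 4-note cells begin on E4, B3, F#3 — each down a 4th from the last.
Continuing the starts: C#3 → G#2 → D#2.
So cell 6 is D#2 F#2 G2 F2.

D#2 F#2 G2 F2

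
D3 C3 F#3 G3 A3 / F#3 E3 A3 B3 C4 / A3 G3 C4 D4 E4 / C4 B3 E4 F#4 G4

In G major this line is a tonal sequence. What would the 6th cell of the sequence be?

G4 F#4 B4 C5 D5

Taking 5-note groups, the heads are D3, F#3, A3, C4: the pattern moves up a 3rd.
Extending up a 3rd: E4 → G4.
So cell 6 is G4 F#4 B4 C5 D5.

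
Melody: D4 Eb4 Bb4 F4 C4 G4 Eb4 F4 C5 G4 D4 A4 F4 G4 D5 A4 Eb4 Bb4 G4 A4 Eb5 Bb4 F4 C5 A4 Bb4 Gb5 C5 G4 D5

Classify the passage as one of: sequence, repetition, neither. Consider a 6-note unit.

neither

Note 3 of cell 5 is Gb5; if this were a sequence it would be F5. No unit length gives a consistent transposition pattern.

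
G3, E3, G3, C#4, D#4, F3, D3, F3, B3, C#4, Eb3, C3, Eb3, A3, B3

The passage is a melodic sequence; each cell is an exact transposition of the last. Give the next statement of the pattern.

Db3 Bb2 Db3 G3 A3

The 5-note cells begin on G3, F3, Eb3 — each down a 2nd from the last.
Statement 4 starts on Db3 and keeps the same exact contour: Db3 Bb2 Db3 G3 A3.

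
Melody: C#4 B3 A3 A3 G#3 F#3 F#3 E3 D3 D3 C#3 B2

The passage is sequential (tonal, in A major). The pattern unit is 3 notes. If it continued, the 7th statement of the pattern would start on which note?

E2

The 3-note cells begin on C#4, A3, F#3, D3 — each down a 3rd from the last.
Continuing: B2 → G#2 → E2. Statement 7 starts on E2.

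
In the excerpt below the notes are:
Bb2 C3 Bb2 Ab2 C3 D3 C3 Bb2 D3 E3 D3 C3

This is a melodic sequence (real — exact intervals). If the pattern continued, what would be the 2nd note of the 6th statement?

A#3

Grouping in 4s, the 2nd note of each cell is C3, D3, E3.
Each moves up a 2nd. Continuing: F#3 → G#3 → A#3.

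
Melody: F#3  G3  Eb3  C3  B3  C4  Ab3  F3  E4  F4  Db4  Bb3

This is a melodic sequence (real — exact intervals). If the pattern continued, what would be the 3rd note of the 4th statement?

The unit is 4 notes. Position-3 pitches of the 3 shown cells: Eb3, Ab3, Db4.
From Db4, up a 4th gives Gb4.

Gb4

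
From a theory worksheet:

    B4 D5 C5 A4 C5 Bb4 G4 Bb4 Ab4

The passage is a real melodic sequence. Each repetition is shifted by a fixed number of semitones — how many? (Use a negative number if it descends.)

-2

Taking 3-note groups, the heads are B4, A4, G4: the pattern moves down a 2nd.
Counting half-steps from B4 to A4: -2.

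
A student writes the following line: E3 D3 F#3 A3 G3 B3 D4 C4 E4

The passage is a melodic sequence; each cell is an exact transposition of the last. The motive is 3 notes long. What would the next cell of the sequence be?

G4 F4 A4

Taking 3-note groups, the heads are E3, A3, D4: the pattern moves up a 4th.
So cell 4 is G4 F4 A4.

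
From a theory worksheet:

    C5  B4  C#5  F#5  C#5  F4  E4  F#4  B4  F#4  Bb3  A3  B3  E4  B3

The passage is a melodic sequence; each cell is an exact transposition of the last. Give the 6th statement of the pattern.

Unit = 5 notes; the statements start on C5, F4, Bb3, moving down a 5th each time.
Continuing the starts: Eb3 → Ab2 → Db2.
Statement 6 starts on Db2 and keeps the same exact contour: Db2 C2 D2 G2 D2.

Db2 C2 D2 G2 D2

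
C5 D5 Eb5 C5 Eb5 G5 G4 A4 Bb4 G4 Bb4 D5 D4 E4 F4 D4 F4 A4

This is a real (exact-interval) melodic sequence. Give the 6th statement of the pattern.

B2 C#3 D3 B2 D3 F#3

Unit = 6 notes; the statements start on C5, G4, D4, moving down a 4th each time.
Continuing the starts: A3 → E3 → B2.
So cell 6 is B2 C#3 D3 B2 D3 F#3.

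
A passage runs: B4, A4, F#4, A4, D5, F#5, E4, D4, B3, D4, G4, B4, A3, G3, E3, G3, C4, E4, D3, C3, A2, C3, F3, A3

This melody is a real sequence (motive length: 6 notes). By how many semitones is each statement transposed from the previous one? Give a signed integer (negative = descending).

Taking 6-note groups, the heads are B4, E4, A3, D3: the pattern moves down a 5th.
Counting half-steps from B4 to E4: -7.

-7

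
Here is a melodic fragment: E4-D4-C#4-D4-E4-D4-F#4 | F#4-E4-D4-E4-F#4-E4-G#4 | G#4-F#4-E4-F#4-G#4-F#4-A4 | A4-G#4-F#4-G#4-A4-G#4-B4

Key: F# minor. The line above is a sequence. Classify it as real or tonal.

Every note is diatonic to F# minor.
Cell 1 has -1 semitones from note 2 to 3, but cell 2 has -2 — the interval quality changes while the contour stays the same, which is the hallmark of a tonal sequence.

tonal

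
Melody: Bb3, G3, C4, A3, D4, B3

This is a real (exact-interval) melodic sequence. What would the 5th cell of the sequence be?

F#4 D#4

With a 2-note motive the entries are Bb3, C4, D4, each up a 2nd from the previous.
Continuing the starts: E4 → F#4.
From F#4 the exact shape gives F#4 D#4.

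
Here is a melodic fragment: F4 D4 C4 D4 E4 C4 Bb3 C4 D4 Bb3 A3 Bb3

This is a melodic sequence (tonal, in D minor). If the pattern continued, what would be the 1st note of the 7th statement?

Grouping in 4s, the 1st note of each cell is F4, E4, D4.
Each moves down a 2nd. Continuing: C4 → Bb3 → A3 → G3.

G3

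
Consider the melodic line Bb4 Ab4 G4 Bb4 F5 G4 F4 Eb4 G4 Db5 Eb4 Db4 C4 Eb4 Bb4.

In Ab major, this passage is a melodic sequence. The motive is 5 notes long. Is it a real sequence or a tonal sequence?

Every note is diatonic to Ab major.
Cell 1 has -1 semitones from note 2 to 3, but cell 2 has -2 — the interval quality changes while the contour stays the same, which is the hallmark of a tonal sequence.

tonal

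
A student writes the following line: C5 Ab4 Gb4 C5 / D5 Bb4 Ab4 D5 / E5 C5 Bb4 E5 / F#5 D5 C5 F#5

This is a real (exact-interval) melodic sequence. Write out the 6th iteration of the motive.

A#5 F#5 E5 A#5

Taking 4-note groups, the heads are C5, D5, E5, F#5: the pattern moves up a 2nd.
Continuing the starts: G#5 → A#5.
Statement 6 starts on A#5 and keeps the same exact contour: A#5 F#5 E5 A#5.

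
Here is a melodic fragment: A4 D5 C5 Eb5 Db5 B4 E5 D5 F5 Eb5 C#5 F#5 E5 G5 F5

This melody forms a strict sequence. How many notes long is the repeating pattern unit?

Try groups of 5 (3 cells in 15 notes):
A4 D5 C5 Eb5 Db5 | B4 E5 D5 F5 Eb5 | C#5 F#5 E5 G5 F5
That's a consistent up a 2nd shift per cell, and no other grouping gives one.

5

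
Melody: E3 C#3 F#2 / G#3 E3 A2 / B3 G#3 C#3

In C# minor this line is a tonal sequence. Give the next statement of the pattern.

D#4 B3 E3

Unit = 3 notes; the statements start on E3, G#3, B3, moving up a 3rd each time.
So cell 4 is D#4 B3 E3.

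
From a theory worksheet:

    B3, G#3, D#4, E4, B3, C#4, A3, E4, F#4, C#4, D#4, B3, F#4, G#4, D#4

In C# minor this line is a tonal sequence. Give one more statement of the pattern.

E4 C#4 G#4 A4 E4

The 5-note cells begin on B3, C#4, D#4 — each up a 2nd from the last.
From E4 the diatonic shape gives E4 C#4 G#4 A4 E4.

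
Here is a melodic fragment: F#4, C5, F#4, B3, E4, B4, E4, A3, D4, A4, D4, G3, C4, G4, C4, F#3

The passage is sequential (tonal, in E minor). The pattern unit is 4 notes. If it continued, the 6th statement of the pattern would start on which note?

Unit = 4 notes; the statements start on F#4, E4, D4, C4, moving down a 2nd each time.
Continuing: B3 → A3. Statement 6 starts on A3.

A3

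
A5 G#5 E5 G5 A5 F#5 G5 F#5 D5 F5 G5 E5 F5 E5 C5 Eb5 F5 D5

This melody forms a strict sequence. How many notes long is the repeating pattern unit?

18 notes total. Splitting into 3 groups of 6:
A5 G#5 E5 G5 A5 F#5 | G5 F#5 D5 F5 G5 E5 | F5 E5 C5 Eb5 F5 D5
Each cell is the previous one down a 2nd — so the unit is 6 notes.

6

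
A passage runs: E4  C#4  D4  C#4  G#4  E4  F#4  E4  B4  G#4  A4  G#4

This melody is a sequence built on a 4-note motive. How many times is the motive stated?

12 notes in groups of 4 gives 12/4 = 3 statements.
Starts: E4, G#4, B4 — each up a 3rd.

3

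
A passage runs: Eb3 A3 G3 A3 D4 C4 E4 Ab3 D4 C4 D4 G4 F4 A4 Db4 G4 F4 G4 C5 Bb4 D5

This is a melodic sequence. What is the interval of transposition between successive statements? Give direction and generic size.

Taking 7-note groups, the heads are Eb3, Ab3, Db4: the pattern moves up a 4th.
Eb3 to Ab3 is up a 4th.

up a 4th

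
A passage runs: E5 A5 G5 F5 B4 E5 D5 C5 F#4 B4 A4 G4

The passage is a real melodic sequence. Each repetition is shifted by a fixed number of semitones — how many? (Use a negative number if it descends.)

-5

Unit = 4 notes; the statements start on E5, B4, F#4, moving down a 4th each time.
Counting half-steps from E5 to B4: -5.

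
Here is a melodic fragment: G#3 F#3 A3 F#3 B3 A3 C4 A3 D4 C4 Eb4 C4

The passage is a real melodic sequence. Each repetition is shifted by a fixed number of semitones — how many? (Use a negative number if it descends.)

3

Taking 4-note groups, the heads are G#3, B3, D4: the pattern moves up a 3rd.
G#3 to B3 spans +3 semitones.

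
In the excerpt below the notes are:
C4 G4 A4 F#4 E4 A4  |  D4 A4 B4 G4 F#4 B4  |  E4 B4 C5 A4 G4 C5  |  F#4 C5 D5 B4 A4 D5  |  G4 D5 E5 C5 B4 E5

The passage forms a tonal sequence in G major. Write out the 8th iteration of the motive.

Taking 6-note groups, the heads are C4, D4, E4, F#4, G4: the pattern moves up a 2nd.
Carrying on: A4 → B4 → C5.
From C5 the diatonic shape gives C5 G5 A5 F#5 E5 A5.

C5 G5 A5 F#5 E5 A5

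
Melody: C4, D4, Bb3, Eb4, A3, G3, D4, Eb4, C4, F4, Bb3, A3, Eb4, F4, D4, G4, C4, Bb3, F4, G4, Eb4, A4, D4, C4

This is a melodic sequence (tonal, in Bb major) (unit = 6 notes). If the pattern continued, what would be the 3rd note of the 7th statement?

The unit is 6 notes. Position-3 pitches of the 4 shown cells: Bb3, C4, D4, Eb4.
Carrying that up a 2nd forward: F4 → G4 → A4.

A4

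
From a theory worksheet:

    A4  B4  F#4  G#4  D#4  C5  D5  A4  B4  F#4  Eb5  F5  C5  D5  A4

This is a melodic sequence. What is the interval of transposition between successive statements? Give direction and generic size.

up a 3rd

With a 5-note motive the entries are A4, C5, Eb5, each up a 3rd from the previous.
From A4 to C5: up a 3rd.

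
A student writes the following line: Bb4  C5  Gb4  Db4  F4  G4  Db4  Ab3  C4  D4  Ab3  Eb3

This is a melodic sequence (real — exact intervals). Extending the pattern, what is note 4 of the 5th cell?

F2

With 4-note cells, note 4 of each statement runs Db4, Ab3, Eb3.
Extending down a 4th: Bb2 → F2.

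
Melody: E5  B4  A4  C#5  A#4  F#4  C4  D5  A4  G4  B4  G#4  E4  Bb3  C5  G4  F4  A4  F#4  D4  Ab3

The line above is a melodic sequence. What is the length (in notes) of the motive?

There are 21 notes; a 7-note unit gives 3 cells:
E5 B4 A4 C#5 A#4 F#4 C4 | D5 A4 G4 B4 G#4 E4 Bb3 | C5 G4 F4 A4 F#4 D4 Ab3
Every group is a transposition down a 2nd of the one before; no shorter unit works.

7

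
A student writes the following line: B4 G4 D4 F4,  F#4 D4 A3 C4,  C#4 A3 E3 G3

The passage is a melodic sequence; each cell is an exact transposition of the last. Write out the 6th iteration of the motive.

A#2 F#2 C#2 E2

With a 4-note motive the entries are B4, F#4, C#4, each down a 4th from the previous.
Continuing the starts: G#3 → D#3 → A#2.
So cell 6 is A#2 F#2 C#2 E2.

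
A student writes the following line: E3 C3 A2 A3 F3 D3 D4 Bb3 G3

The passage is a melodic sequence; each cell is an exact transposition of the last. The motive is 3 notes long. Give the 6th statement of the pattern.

F5 Db5 Bb4

The 3-note cells begin on E3, A3, D4 — each up a 4th from the last.
Carrying on: G4 → C5 → F5.
From F5 the exact shape gives F5 Db5 Bb4.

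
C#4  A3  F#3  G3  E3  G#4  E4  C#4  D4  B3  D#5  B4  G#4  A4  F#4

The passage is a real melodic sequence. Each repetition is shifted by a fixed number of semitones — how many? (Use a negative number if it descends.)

7

Taking 5-note groups, the heads are C#4, G#4, D#5: the pattern moves up a 5th.
C#4 to G#4 spans +7 semitones.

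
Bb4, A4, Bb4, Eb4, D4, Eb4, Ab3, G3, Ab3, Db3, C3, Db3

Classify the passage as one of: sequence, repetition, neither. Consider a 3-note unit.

Each 3-note cell is the previous one transposed down a 5th.

sequence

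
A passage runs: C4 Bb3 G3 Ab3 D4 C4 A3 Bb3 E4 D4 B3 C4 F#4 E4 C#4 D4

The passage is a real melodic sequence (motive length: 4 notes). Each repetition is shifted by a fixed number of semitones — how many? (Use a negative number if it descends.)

The 4-note cells begin on C4, D4, E4, F#4 — each up a 2nd from the last.
C4 to D4 spans +2 semitones.

2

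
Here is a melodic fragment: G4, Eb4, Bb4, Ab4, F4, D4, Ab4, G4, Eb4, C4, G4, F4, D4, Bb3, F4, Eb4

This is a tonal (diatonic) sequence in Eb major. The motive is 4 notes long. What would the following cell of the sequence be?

C4 Ab3 Eb4 D4

With a 4-note motive the entries are G4, F4, Eb4, D4, each down a 2nd from the previous.
Statement 5 starts on C4 and keeps the same diatonic contour: C4 Ab3 Eb4 D4.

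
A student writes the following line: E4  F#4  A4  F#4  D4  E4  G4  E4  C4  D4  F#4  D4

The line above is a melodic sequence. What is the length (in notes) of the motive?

12 notes total. Splitting into 3 groups of 4:
E4 F#4 A4 F#4 | D4 E4 G4 E4 | C4 D4 F#4 D4
Each cell is the previous one down a 2nd — so the unit is 4 notes.

4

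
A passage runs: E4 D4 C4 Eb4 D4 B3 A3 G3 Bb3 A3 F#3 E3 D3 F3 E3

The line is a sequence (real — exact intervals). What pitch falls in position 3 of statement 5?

The unit is 5 notes. Position-3 pitches of the 3 shown cells: C4, G3, D3.
Extending down a 4th: A2 → E2.

E2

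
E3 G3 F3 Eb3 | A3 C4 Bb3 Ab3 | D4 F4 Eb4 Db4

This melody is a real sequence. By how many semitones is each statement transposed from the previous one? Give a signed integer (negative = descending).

The 4-note cells begin on E3, A3, D4 — each up a 4th from the last.
Counting half-steps from E3 to A3: 5.

5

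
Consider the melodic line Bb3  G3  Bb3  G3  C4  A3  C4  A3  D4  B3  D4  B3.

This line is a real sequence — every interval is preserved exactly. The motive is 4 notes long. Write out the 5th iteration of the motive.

Unit = 4 notes; the statements start on Bb3, C4, D4, moving up a 2nd each time.
Carrying on: E4 → F#4.
From F#4 the exact shape gives F#4 D#4 F#4 D#4.

F#4 D#4 F#4 D#4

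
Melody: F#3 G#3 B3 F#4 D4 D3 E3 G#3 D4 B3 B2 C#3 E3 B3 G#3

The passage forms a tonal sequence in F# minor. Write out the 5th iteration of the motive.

The 5-note cells begin on F#3, D3, B2 — each down a 3rd from the last.
Extending down a 3rd: G#2 → E2.
So cell 5 is E2 F#2 A2 E3 C#3.

E2 F#2 A2 E3 C#3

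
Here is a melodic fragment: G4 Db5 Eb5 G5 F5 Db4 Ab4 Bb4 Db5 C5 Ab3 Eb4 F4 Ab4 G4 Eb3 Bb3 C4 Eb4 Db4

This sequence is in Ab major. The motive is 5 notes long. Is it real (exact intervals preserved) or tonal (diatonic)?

tonal

Every note is diatonic to Ab major.
Cell 1 has +6 semitones from note 1 to 2, but cell 2 has +7 — the interval quality changes while the contour stays the same, which is the hallmark of a tonal sequence.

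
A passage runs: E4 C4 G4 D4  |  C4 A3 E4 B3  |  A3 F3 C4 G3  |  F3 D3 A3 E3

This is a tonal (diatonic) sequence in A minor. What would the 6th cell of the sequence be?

The 4-note cells begin on E4, C4, A3, F3 — each down a 3rd from the last.
Continuing the starts: D3 → B2.
Statement 6 starts on B2 and keeps the same diatonic contour: B2 G2 D3 A2.

B2 G2 D3 A2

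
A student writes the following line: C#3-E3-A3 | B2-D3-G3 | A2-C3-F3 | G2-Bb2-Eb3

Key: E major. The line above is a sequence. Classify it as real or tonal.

real

Each cell has the same semitone pattern (3, 5) — intervals are preserved exactly.
And D3 lies outside E major, so the sequence is real rather than tonal.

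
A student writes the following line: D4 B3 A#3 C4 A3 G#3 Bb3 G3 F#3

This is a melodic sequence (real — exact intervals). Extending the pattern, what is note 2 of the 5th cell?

Grouping in 3s, the 2nd note of each cell is B3, A3, G3.
Each moves down a 2nd. Continuing: F3 → Eb3.

Eb3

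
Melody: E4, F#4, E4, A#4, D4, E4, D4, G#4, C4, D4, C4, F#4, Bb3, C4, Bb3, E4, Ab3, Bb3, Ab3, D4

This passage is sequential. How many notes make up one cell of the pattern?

4

There are 20 notes; a 4-note unit gives 5 cells:
E4 F#4 E4 A#4 | D4 E4 D4 G#4 | C4 D4 C4 F#4 | Bb3 C4 Bb3 E4 | Ab3 Bb3 Ab3 D4
That's a consistent down a 2nd shift per cell, and no other grouping gives one.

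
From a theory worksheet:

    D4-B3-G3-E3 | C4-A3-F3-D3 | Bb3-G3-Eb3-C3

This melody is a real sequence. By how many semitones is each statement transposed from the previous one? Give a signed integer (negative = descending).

With a 4-note motive the entries are D4, C4, Bb3, each down a 2nd from the previous.
D4 to C4 spans -2 semitones.

-2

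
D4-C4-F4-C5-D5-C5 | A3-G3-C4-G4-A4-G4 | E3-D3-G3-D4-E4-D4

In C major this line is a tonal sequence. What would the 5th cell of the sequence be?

F2 E2 A2 E3 F3 E3

Unit = 6 notes; the statements start on D4, A3, E3, moving down a 4th each time.
Extending down a 4th: B2 → F2.
So cell 5 is F2 E2 A2 E3 F3 E3.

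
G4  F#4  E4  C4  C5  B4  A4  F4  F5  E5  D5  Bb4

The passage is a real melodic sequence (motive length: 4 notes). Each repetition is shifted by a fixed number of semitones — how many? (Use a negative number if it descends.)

5

With a 4-note motive the entries are G4, C5, F5, each up a 4th from the previous.
G4→C5 is 72 − 67 = 5 semitones.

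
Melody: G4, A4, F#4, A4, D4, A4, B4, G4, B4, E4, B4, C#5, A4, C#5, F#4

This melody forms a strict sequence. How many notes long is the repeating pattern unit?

15 notes total. Splitting into 3 groups of 5:
G4 A4 F#4 A4 D4 | A4 B4 G4 B4 E4 | B4 C#5 A4 C#5 F#4
That's a consistent up a 2nd shift per cell, and no other grouping gives one.

5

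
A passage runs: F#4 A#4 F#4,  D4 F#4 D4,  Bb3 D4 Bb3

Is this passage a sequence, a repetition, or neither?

Each 3-note cell is the previous one transposed down a 3rd.

sequence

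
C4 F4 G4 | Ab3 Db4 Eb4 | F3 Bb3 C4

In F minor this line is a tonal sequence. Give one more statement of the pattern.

Db3 G3 Ab3

The 3-note cells begin on C4, Ab3, F3 — each down a 3rd from the last.
So cell 4 is Db3 G3 Ab3.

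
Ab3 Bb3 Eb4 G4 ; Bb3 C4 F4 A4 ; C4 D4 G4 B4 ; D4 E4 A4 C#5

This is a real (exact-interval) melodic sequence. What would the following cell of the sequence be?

E4 F#4 B4 D#5

The 4-note cells begin on Ab3, Bb3, C4, D4 — each up a 2nd from the last.
Statement 5 starts on E4 and keeps the same exact contour: E4 F#4 B4 D#5.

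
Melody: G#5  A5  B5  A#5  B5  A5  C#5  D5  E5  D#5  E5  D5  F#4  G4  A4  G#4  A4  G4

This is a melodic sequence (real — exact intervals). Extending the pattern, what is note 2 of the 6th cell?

Bb2

Grouping in 6s, the 2nd note of each cell is A5, D5, G4.
Each moves down a 5th. Continuing: C4 → F3 → Bb2.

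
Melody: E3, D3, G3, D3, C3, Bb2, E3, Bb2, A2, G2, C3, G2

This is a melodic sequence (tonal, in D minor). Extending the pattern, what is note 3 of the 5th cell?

F2

Grouping in 4s, the 3rd note of each cell is G3, E3, C3.
Each moves down a 3rd. Continuing: A2 → F2.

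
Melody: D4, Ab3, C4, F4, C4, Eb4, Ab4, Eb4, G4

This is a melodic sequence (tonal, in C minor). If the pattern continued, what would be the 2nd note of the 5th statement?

Grouping in 3s, the 2nd note of each cell is Ab3, C4, Eb4.
Each moves up a 3rd. Continuing: G4 → Bb4.

Bb4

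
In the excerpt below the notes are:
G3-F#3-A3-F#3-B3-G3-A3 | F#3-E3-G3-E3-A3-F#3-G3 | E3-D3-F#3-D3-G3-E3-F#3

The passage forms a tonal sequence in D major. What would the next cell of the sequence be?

D3 C#3 E3 C#3 F#3 D3 E3

With a 7-note motive the entries are G3, F#3, E3, each down a 2nd from the previous.
Statement 4 starts on D3 and keeps the same diatonic contour: D3 C#3 E3 C#3 F#3 D3 E3.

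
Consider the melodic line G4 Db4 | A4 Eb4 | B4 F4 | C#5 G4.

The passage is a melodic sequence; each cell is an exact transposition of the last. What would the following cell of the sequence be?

D#5 A4

Taking 2-note groups, the heads are G4, A4, B4, C#5: the pattern moves up a 2nd.
From D#5 the exact shape gives D#5 A4.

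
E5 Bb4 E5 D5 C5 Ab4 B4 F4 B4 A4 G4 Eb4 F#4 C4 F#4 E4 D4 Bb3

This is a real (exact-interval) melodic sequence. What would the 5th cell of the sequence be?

Unit = 6 notes; the statements start on E5, B4, F#4, moving down a 4th each time.
Extending down a 4th: C#4 → G#3.
So cell 5 is G#3 D3 G#3 F#3 E3 C3.

G#3 D3 G#3 F#3 E3 C3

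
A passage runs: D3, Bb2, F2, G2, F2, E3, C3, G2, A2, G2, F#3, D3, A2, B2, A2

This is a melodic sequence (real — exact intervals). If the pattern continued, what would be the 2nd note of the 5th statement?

The unit is 5 notes. Position-2 pitches of the 3 shown cells: Bb2, C3, D3.
Carrying that up a 2nd forward: E3 → F#3.

F#3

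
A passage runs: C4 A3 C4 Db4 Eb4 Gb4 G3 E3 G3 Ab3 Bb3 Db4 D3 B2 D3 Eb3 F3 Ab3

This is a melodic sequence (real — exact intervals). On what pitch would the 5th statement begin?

The 6-note cells begin on C4, G3, D3 — each down a 4th from the last.
Continuing: A2 → E2. Statement 5 starts on E2.

E2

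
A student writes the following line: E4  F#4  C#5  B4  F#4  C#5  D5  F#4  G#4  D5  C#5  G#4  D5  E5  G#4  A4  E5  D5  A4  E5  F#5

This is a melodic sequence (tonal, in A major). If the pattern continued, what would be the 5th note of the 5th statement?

C#5

With 7-note cells, note 5 of each statement runs F#4, G#4, A4.
Extending up a 2nd: B4 → C#5.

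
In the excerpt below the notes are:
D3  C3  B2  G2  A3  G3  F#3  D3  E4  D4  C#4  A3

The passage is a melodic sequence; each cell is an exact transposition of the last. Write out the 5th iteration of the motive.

F#5 E5 D#5 B4

Taking 4-note groups, the heads are D3, A3, E4: the pattern moves up a 5th.
Carrying on: B4 → F#5.
Statement 5 starts on F#5 and keeps the same exact contour: F#5 E5 D#5 B4.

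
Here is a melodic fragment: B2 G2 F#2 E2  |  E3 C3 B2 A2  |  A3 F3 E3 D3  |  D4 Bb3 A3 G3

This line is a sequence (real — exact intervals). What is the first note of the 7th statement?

F5

Taking 4-note groups, the heads are B2, E3, A3, D4: the pattern moves up a 4th.
Extending the heads up a 4th: G4 → C5 → F5.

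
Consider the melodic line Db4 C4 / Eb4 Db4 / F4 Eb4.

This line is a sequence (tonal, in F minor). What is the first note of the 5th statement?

Unit = 2 notes; the statements start on Db4, Eb4, F4, moving up a 2nd each time.
Extending the heads up a 2nd: G4 → Ab4.

Ab4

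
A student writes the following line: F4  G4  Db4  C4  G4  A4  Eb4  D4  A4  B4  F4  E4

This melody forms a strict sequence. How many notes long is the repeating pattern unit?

Try groups of 4 (3 cells in 12 notes):
F4 G4 Db4 C4 | G4 A4 Eb4 D4 | A4 B4 F4 E4
Every group is a transposition up a 2nd of the one before; no shorter unit works.

4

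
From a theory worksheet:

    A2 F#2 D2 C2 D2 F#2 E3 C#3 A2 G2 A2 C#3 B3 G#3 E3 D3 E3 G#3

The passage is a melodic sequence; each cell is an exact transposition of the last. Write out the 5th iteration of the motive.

Taking 6-note groups, the heads are A2, E3, B3: the pattern moves up a 5th.
Continuing the starts: F#4 → C#5.
Statement 5 starts on C#5 and keeps the same exact contour: C#5 A#4 F#4 E4 F#4 A#4.

C#5 A#4 F#4 E4 F#4 A#4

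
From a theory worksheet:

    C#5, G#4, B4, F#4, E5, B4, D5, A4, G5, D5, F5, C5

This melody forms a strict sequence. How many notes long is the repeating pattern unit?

Try groups of 4 (3 cells in 12 notes):
C#5 G#4 B4 F#4 | E5 B4 D5 A4 | G5 D5 F5 C5
Each cell is the previous one up a 3rd — so the unit is 4 notes.

4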